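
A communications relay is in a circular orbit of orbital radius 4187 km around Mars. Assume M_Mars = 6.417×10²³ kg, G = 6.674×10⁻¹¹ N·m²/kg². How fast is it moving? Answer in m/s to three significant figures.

μ = GM = 6.674×10⁻¹¹ × 6.417×10²³ = 4.283×10¹³ m³/s².
r = 4187 km = 4.187×10⁶ m.
For a circular orbit v = √(μ/r) = √(4.283×10¹³ / 4.187×10⁶) = √(1.023×10⁷) = 3198 m/s.

v ≈ 3200 m/s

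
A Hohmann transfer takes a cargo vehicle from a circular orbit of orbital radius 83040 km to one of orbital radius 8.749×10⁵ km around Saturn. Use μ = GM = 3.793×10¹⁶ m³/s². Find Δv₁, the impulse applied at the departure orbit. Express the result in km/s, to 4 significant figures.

Δv ≈ 7.513 km/s

r₁ = 83040 km = 8.304×10⁷ m.
r₂ = 8.749×10⁵ km = 8.749×10⁸ m.
Transfer ellipse a_t = (r₁ + r₂)/2 = 4.790×10⁸ m.
At r₁: circular v_c1 = √(μ/r₁) = 21370 m/s; transfer-perikrone v_p = √[μ(2/r₁ − 1/a_t)] = 28890 m/s.
Δv₁ = v_p − v_c1 = 7513 m/s.
= 7.513 km/s.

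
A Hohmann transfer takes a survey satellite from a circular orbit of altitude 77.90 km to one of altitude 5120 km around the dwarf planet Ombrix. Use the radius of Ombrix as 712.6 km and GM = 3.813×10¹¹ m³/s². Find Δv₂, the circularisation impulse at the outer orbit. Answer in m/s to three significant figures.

Δv ≈ 131 m/s

r₁ = 712.6 + 77.90 = 790.50 km = 7.9050×10⁵ m.
r₂ = 712.6 + 5120 = 5832.6 km = 5.8326×10⁶ m.
Transfer ellipse a_t = (r₁ + r₂)/2 = 3.312×10⁶ m.
At r₁: circular v_c1 = √(μ/r₁) = 694.5 m/s; transfer-periapsis v_p = √[μ(2/r₁ − 1/a_t)] = 921.7 m/s.
At r₂: circular v_c2 = √(μ/r₂) = 255.7 m/s; transfer-apoapsis v_a = √[μ(2/r₂ − 1/a_t)] = 124.9 m/s.
Δv₂ = v_c2 − v_a = 130.8 m/s.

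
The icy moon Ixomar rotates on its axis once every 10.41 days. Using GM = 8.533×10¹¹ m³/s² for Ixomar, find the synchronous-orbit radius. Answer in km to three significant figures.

T = 10.41 days = 8.994×10⁵ s.
A synchronous orbit has period T, so by Kepler's third law a = (μT²/4π²)^(1/3).
μT²/4π² = 8.533×10¹¹ × (8.994×10⁵)² / 39.48 = 1.749×10²² m³.
a = 2.596×10⁷ m = 25955 km.

r_sync ≈ 26000 km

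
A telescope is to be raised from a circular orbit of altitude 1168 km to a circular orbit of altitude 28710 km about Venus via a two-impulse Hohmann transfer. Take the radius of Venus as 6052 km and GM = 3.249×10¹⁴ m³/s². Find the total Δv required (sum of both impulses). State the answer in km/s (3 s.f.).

r₁ = 6052 + 1168 = 7220.0 km = 7.2200×10⁶ m.
r₂ = 6052 + 28710 = 34762 km = 3.4762×10⁷ m.
Transfer ellipse a_t = (r₁ + r₂)/2 = 2.099×10⁷ m.
At r₁: circular v_c1 = √(μ/r₁) = 6708 m/s; transfer-periapsis v_p = √[μ(2/r₁ − 1/a_t)] = 8633 m/s.
Δv₁ = v_p − v_c1 = 1924 m/s.
At r₂: circular v_c2 = √(μ/r₂) = 3057 m/s; transfer-apoapsis v_a = √[μ(2/r₂ − 1/a_t)] = 1793 m/s.
Δv₂ = v_c2 − v_a = 1264 m/s.
Total Δv = Δv₁ + Δv₂ = 3189 m/s = 3.189 km/s.

Δv_total ≈ 3.19 km/s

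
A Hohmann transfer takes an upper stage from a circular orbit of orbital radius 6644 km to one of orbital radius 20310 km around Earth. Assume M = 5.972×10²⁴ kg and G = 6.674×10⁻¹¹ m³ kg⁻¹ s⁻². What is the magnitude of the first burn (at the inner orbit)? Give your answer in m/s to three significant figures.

μ = GM = 6.674×10⁻¹¹ × 5.972×10²⁴ = 3.986×10¹⁴ m³/s².
r₁ = 6644 km = 6.644×10⁶ m.
r₂ = 20310 km = 2.031×10⁷ m.
Transfer ellipse a_t = (r₁ + r₂)/2 = 1.348×10⁷ m.
At r₁: circular v_c1 = √(μ/r₁) = 7745 m/s; transfer-perigee v_p = √[μ(2/r₁ − 1/a_t)] = 9508 m/s.
Δv₁ = v_p − v_c1 = 1763 m/s.

Δv ≈ 1760 m/s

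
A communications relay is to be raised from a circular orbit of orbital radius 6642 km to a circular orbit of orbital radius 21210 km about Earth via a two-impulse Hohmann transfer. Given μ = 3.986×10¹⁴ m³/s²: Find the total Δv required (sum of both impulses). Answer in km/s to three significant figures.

r₁ = 6642 km = 6.642×10⁶ m.
r₂ = 21210 km = 2.121×10⁷ m.
Transfer ellipse a_t = (r₁ + r₂)/2 = 1.393×10⁷ m.
At r₁: circular v_c1 = √(μ/r₁) = 7747 m/s; transfer-perigee v_p = √[μ(2/r₁ − 1/a_t)] = 9560 m/s.
Δv₁ = v_p − v_c1 = 1814 m/s.
At r₂: circular v_c2 = √(μ/r₂) = 4335 m/s; transfer-apogee v_a = √[μ(2/r₂ − 1/a_t)] = 2994 m/s.
Δv₂ = v_c2 − v_a = 1341 m/s.
Total Δv = Δv₁ + Δv₂ = 3155 m/s = 3.155 km/s.

Δv_total ≈ 3.15 km/s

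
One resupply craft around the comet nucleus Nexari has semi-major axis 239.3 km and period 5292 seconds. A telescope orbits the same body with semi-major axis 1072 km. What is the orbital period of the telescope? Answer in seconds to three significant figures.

Kepler's third law: T² ∝ a³, so T₂ = T₁ (a₂/a₁)^(3/2).
a₂/a₁ = 4.480, (a₂/a₁)^(3/2) = 9.482.
T₂ = 5292 × 9.482 = 50180 seconds.

T₂ ≈ 50200 seconds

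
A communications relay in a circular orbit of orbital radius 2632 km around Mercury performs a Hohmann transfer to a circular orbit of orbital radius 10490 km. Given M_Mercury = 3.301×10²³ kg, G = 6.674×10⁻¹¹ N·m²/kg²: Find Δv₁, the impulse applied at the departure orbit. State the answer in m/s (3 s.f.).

Δv ≈ 765 m/s

μ = GM = 6.674×10⁻¹¹ × 3.301×10²³ = 2.203×10¹³ m³/s².
r₁ = 2632 km = 2.632×10⁶ m.
r₂ = 10490 km = 1.049×10⁷ m.
Transfer ellipse a_t = (r₁ + r₂)/2 = 6.561×10⁶ m.
At r₁: circular v_c1 = √(μ/r₁) = 2893 m/s; transfer-periherm v_p = √[μ(2/r₁ − 1/a_t)] = 3658 m/s.
Δv₁ = v_p − v_c1 = 765.1 m/s.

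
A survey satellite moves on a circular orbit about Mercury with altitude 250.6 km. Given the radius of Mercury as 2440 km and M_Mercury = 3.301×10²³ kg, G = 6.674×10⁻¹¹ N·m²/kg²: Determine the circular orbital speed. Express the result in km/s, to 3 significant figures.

v ≈ 2.86 km/s

μ = GM = 6.674×10⁻¹¹ × 3.301×10²³ = 2.203×10¹³ m³/s².
r = 2440 + 250.6 = 2690.6 km = 2.6906×10⁶ m.
For a circular orbit v = √(μ/r) = √(2.203×10¹³ / 2.691×10⁶) = √(8.188×10⁶) = 2861 m/s.
That is 2.861 km/s.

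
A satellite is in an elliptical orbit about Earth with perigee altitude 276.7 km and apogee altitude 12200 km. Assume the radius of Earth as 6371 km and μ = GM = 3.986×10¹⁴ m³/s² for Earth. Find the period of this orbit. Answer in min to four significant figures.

T ≈ 234.9 min

r_p = 6371 + 276.7 = 6647.7 km = 6.6477×10⁶ m.
r_a = 6371 + 12200 = 18571 km = 1.8571×10⁷ m.
Semi-major axis a = (r_p + r_a)/2 = (6647.7 + 18571)/2 = 12609 km = 1.261×10⁷ m.
By Kepler's third law T = 2π√(a³/μ) = 2π × 2.243×10³ = 1.409×10⁴ s.
= 234.9 min.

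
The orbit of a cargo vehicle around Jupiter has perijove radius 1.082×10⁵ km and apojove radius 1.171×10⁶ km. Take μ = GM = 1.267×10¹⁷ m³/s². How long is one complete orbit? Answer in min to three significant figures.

T ≈ 4760 min

Semi-major axis a = (r_p + r_a)/2 = (1.0820×10⁵ + 1.1710×10⁶)/2 = 6.3960×10⁵ km = 6.396×10⁸ m.
By Kepler's third law T = 2π√(a³/μ) = 2π × 4.544×10⁴ = 2.855×10⁵ s.
= 4759 min.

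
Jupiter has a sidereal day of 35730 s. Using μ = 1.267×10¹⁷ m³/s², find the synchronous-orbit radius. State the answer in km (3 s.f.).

A synchronous orbit has period T, so by Kepler's third law a = (μT²/4π²)^(1/3).
μT²/4π² = 1.267×10¹⁷ × (3.573×10⁴)² / 39.48 = 4.097×10²⁴ m³.
a = 1.600×10⁸ m = 1.6002×10⁵ km.

r_sync ≈ 1.60×10⁵ km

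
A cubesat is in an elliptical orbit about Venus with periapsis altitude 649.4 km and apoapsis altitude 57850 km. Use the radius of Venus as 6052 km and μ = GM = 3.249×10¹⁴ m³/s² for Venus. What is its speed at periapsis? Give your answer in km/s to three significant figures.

v ≈ 9.37 km/s

r_p = 6052 + 649.4 = 6701.4 km = 6.7014×10⁶ m.
r_a = 6052 + 57850 = 63902 km = 6.3902×10⁷ m.
Semi-major axis a = (r_p + r_a)/2 = 35302 km = 3.530×10⁷ m.
Vis-viva: v² = μ(2/r − 1/a) = 3.249×10¹⁴ × (2.984×10⁻⁷ − 2.833×10⁻⁸) = 8.776×10⁷ m²/s².
v = 9368 m/s = 9.368 km/s.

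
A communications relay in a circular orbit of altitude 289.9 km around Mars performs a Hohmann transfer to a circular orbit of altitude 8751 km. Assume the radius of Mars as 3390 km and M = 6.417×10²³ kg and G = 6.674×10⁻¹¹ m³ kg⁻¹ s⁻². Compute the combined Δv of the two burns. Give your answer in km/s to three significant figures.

μ = GM = 6.674×10⁻¹¹ × 6.417×10²³ = 4.283×10¹³ m³/s².
r₁ = 3390 + 289.9 = 3679.9 km = 3.6799×10⁶ m.
r₂ = 3390 + 8751 = 12141 km = 1.2141×10⁷ m.
Transfer ellipse a_t = (r₁ + r₂)/2 = 7.910×10⁶ m.
At r₁: circular v_c1 = √(μ/r₁) = 3411 m/s; transfer-periapsis v_p = √[μ(2/r₁ − 1/a_t)] = 4226 m/s.
Δv₁ = v_p − v_c1 = 814.9 m/s.
At r₂: circular v_c2 = √(μ/r₂) = 1878 m/s; transfer-apoapsis v_a = √[μ(2/r₂ − 1/a_t)] = 1281 m/s.
Δv₂ = v_c2 − v_a = 597.2 m/s.
Total Δv = Δv₁ + Δv₂ = 1412 m/s = 1.412 km/s.

Δv_total ≈ 1.41 km/s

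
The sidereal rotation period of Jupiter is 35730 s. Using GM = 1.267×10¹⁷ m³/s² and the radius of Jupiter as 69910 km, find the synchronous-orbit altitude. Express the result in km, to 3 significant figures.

h_sync ≈ 90100 km

A synchronous orbit has period T, so by Kepler's third law a = (μT²/4π²)^(1/3).
μT²/4π² = 1.267×10¹⁷ × (3.573×10⁴)² / 39.48 = 4.097×10²⁴ m³.
a = 1.600×10⁸ m = 1.6002×10⁵ km.
Altitude h = a − R = 1.6002×10⁵ − 69910 = 90105 km.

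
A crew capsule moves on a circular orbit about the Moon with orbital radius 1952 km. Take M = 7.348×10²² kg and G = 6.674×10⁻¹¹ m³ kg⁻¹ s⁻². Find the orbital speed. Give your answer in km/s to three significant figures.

v ≈ 1.59 km/s

μ = GM = 6.674×10⁻¹¹ × 7.348×10²² = 4.904×10¹² m³/s².
r = 1952 km = 1.952×10⁶ m.
For a circular orbit v = √(μ/r) = √(4.904×10¹² / 1.952×10⁶) = √(2.512×10⁶) = 1585 m/s.
That is 1.585 km/s.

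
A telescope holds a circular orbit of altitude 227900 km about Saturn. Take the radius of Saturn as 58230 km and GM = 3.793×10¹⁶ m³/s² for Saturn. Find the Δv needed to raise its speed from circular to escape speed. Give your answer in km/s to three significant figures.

Δv ≈ 4.77 km/s

r = 58230 + 227900 = 286130 km = 2.8613×10⁸ m.
Circular speed v_c = √(μ/r) = 11510 m/s.
Escape speed v_esc = √(2μ/r) = √2 × v_c = 16280 m/s.
Δv = v_esc − v_c = 4769 m/s = 4.769 km/s.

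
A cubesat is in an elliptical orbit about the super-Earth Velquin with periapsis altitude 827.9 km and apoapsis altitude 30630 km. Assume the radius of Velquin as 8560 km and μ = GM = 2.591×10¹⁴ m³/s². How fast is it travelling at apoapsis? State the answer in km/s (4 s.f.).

r_p = 8560 + 827.9 = 9387.9 km = 9.3879×10⁶ m.
r_a = 8560 + 30630 = 39190 km = 3.9190×10⁷ m.
Semi-major axis a = (r_p + r_a)/2 = 24289 km = 2.429×10⁷ m.
Vis-viva: v² = μ(2/r − 1/a) = 2.591×10¹⁴ × (5.103×10⁻⁸ − 4.117×10⁻⁸) = 2.555×10⁶ m²/s².
v = 1599 m/s = 1.599 km/s.

v ≈ 1.599 km/s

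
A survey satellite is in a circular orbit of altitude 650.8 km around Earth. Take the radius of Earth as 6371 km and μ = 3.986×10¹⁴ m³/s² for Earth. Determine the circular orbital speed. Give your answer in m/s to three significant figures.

r = 6371 + 650.8 = 7021.8 km = 7.0218×10⁶ m.
For a circular orbit v = √(μ/r) = √(3.986×10¹⁴ / 7.022×10⁶) = √(5.677×10⁷) = 7534 m/s.

v ≈ 7530 m/s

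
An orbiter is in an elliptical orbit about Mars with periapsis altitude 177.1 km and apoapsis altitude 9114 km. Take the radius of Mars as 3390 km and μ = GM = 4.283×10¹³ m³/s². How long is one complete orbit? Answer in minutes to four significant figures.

r_p = 3390 + 177.1 = 3567.1 km = 3.5671×10⁶ m.
r_a = 3390 + 9114 = 12504 km = 1.2504×10⁷ m.
Semi-major axis a = (r_p + r_a)/2 = (3567.1 + 12504)/2 = 8035.6 km = 8.036×10⁶ m.
By Kepler's third law T = 2π√(a³/μ) = 2π × 3.481×10³ = 2.187×10⁴ s.
= 364.5 minutes.

T ≈ 364.5 minutes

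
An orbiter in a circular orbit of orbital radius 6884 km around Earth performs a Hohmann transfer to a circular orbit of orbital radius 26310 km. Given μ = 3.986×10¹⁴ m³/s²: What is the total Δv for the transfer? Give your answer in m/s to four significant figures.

r₁ = 6884 km = 6.884×10⁶ m.
r₂ = 26310 km = 2.631×10⁷ m.
Transfer ellipse a_t = (r₁ + r₂)/2 = 1.660×10⁷ m.
At r₁: circular v_c1 = √(μ/r₁) = 7609 m/s; transfer-perigee v_p = √[μ(2/r₁ − 1/a_t)] = 9581 m/s.
Δv₁ = v_p − v_c1 = 1971 m/s.
At r₂: circular v_c2 = √(μ/r₂) = 3892 m/s; transfer-apogee v_a = √[μ(2/r₂ − 1/a_t)] = 2507 m/s.
Δv₂ = v_c2 − v_a = 1386 m/s.
Total Δv = Δv₁ + Δv₂ = 3357 m/s.

Δv_total ≈ 3357 m/s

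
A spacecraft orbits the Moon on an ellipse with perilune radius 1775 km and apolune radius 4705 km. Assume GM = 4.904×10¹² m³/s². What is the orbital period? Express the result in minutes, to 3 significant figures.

T ≈ 276 minutes

Semi-major axis a = (r_p + r_a)/2 = (1775.0 + 4705.0)/2 = 3240.0 km = 3.240×10⁶ m.
By Kepler's third law T = 2π√(a³/μ) = 2π × 2.634×10³ = 1.655×10⁴ s.
= 275.8 minutes.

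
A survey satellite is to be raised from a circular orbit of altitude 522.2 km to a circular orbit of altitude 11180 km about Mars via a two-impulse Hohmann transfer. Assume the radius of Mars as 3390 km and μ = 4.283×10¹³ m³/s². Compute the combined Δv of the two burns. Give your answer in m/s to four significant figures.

r₁ = 3390 + 522.2 = 3912.2 km = 3.9122×10⁶ m.
r₂ = 3390 + 11180 = 14570 km = 1.4570×10⁷ m.
Transfer ellipse a_t = (r₁ + r₂)/2 = 9.241×10⁶ m.
At r₁: circular v_c1 = √(μ/r₁) = 3309 m/s; transfer-periapsis v_p = √[μ(2/r₁ − 1/a_t)] = 4155 m/s.
Δv₁ = v_p − v_c1 = 845.9 m/s.
At r₂: circular v_c2 = √(μ/r₂) = 1715 m/s; transfer-apoapsis v_a = √[μ(2/r₂ − 1/a_t)] = 1116 m/s.
Δv₂ = v_c2 − v_a = 599.0 m/s.
Total Δv = Δv₁ + Δv₂ = 1445 m/s.

Δv_total ≈ 1445 m/s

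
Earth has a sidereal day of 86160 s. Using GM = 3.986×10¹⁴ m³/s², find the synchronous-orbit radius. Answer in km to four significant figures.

A synchronous orbit has period T, so by Kepler's third law a = (μT²/4π²)^(1/3).
μT²/4π² = 3.986×10¹⁴ × (8.616×10⁴)² / 39.48 = 7.495×10²² m³.
a = 4.216×10⁷ m = 42163 km.

r_sync ≈ 42160 km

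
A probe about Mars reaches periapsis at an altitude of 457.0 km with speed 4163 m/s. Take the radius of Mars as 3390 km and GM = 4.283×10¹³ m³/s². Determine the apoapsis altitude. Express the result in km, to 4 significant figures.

apoapsis altitude ≈ 10120 km

r_p = 3390 + 457.0 = 3847.0 km = 3.847×10⁶ m.
Specific energy ε = v²/2 − μ/r = -2.468×10⁶ J/kg, so a = −μ/(2ε) = 8.677×10⁶ m.
The apsides satisfy r_p + r_a = 2a, so the apoapsis radius is 2a − r_p = 1.351×10⁷ m = 13507 km.
Apoapsis altitude = 13507 − 3390 = 10117 km.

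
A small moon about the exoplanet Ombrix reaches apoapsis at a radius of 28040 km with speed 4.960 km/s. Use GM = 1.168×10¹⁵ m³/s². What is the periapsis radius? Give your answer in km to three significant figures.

r_a = 2.804×10⁷ m.
Specific energy ε = v²/2 − μ/r = -2.935×10⁷ J/kg, so a = −μ/(2ε) = 1.990×10⁷ m.
The apsides satisfy r_p + r_a = 2a, so the periapsis radius is 2a − r_a = 1.175×10⁷ m = 11750 km.

periapsis radius ≈ 11800 km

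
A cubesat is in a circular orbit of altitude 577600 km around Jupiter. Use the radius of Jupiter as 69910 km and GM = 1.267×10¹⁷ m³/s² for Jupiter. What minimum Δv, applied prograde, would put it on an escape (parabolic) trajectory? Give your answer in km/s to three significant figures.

Δv ≈ 5.79 km/s

r = 69910 + 577600 = 647510 km = 6.4751×10⁸ m.
Circular speed v_c = √(μ/r) = 13990 m/s.
Escape speed v_esc = √(2μ/r) = √2 × v_c = 19780 m/s.
Δv = v_esc − v_c = 5794 m/s = 5.794 km/s.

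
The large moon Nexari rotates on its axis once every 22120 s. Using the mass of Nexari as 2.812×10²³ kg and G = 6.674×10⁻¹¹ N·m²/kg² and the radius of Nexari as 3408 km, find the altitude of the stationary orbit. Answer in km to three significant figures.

μ = GM = 6.674×10⁻¹¹ × 2.812×10²³ = 1.877×10¹³ m³/s².
A synchronous orbit has period T, so by Kepler's third law a = (μT²/4π²)^(1/3).
μT²/4π² = 1.877×10¹³ × (2.212×10⁴)² / 39.48 = 2.326×10²⁰ m³.
a = 6.150×10⁶ m = 6149.9 km.
Altitude h = a − R = 6149.9 − 3408 = 2741.9 km.

h_sync ≈ 2740 km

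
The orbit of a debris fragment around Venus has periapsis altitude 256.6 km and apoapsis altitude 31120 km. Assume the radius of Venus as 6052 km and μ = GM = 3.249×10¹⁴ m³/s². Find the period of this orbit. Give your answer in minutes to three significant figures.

T ≈ 589 minutes

r_p = 6052 + 256.6 = 6308.6 km = 6.3086×10⁶ m.
r_a = 6052 + 31120 = 37172 km = 3.7172×10⁷ m.
Semi-major axis a = (r_p + r_a)/2 = (6308.6 + 37172)/2 = 21740 km = 2.174×10⁷ m.
By Kepler's third law T = 2π√(a³/μ) = 2π × 5.624×10³ = 3.533×10⁴ s.
= 588.9 minutes.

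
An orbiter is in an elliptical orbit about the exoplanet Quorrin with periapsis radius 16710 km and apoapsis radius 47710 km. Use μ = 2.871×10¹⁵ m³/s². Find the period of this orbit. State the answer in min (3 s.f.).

Semi-major axis a = (r_p + r_a)/2 = (16710 + 47710)/2 = 32210 km = 3.221×10⁷ m.
By Kepler's third law T = 2π√(a³/μ) = 2π × 3.412×10³ = 2.144×10⁴ s.
= 357.3 min.

T ≈ 357 min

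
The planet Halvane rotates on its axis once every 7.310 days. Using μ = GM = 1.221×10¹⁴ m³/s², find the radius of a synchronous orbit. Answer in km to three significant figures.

T = 7.310 days = 6.316×10⁵ s.
A synchronous orbit has period T, so by Kepler's third law a = (μT²/4π²)^(1/3).
μT²/4π² = 1.221×10¹⁴ × (6.316×10⁵)² / 39.48 = 1.234×10²⁴ m³.
a = 1.073×10⁸ m = 1.0725×10⁵ km.

r_sync ≈ 1.07×10⁵ km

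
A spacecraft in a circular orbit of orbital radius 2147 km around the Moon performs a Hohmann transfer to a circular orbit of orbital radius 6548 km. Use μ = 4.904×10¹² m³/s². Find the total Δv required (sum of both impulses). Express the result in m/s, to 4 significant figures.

r₁ = 2147 km = 2.147×10⁶ m.
r₂ = 6548 km = 6.548×10⁶ m.
Transfer ellipse a_t = (r₁ + r₂)/2 = 4.348×10⁶ m.
At r₁: circular v_c1 = √(μ/r₁) = 1511 m/s; transfer-perilune v_p = √[μ(2/r₁ − 1/a_t)] = 1855 m/s.
Δv₁ = v_p − v_c1 = 343.5 m/s.
At r₂: circular v_c2 = √(μ/r₂) = 865.4 m/s; transfer-apolune v_a = √[μ(2/r₂ − 1/a_t)] = 608.2 m/s.
Δv₂ = v_c2 − v_a = 257.2 m/s.
Total Δv = Δv₁ + Δv₂ = 600.7 m/s.

Δv_total ≈ 600.7 m/s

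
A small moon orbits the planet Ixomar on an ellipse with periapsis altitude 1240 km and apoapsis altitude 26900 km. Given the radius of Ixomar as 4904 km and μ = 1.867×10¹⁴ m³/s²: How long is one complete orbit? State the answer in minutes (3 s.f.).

r_p = 4904 + 1240 = 6144.0 km = 6.1440×10⁶ m.
r_a = 4904 + 26900 = 31804 km = 3.1804×10⁷ m.
Semi-major axis a = (r_p + r_a)/2 = (6144.0 + 31804)/2 = 18974 km = 1.897×10⁷ m.
By Kepler's third law T = 2π√(a³/μ) = 2π × 6.049×10³ = 3.801×10⁴ s.
= 633.4 minutes.

T ≈ 633 minutes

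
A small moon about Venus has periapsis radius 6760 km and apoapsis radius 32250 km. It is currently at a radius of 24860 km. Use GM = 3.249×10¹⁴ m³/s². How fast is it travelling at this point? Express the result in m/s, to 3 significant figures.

Semi-major axis a = (r_p + r_a)/2 = 19505 km = 1.950×10⁷ m.
Vis-viva: v² = μ(2/r − 1/a) = 3.249×10¹⁴ × (8.045×10⁻⁸ − 5.127×10⁻⁸) = 9.481×10⁶ m²/s².
v = 3079 m/s.

v ≈ 3080 m/s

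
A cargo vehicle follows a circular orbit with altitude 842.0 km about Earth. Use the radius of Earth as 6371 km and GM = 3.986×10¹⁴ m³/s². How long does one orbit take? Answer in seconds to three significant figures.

r = 6371 + 842.0 = 7213.0 km = 7.2130×10⁶ m.
Kepler's third law: T = 2π√(r³/μ) = 2π√((7.213×10⁶)³ / 3.986×10¹⁴).
r³/μ = 9.415×10⁵ s², so T = 2π × 9.703×10² = 6.097×10³ s.

T ≈ 6100 seconds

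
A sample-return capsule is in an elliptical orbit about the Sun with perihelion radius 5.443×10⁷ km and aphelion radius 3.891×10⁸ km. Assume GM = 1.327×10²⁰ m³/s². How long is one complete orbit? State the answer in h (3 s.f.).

T ≈ 15800 h

Semi-major axis a = (r_p + r_a)/2 = (5.4430×10⁷ + 3.8910×10⁸)/2 = 2.2176×10⁸ km = 2.218×10¹¹ m.
By Kepler's third law T = 2π√(a³/μ) = 2π × 9.066×10⁶ = 5.696×10⁷ s.
= 15820 h.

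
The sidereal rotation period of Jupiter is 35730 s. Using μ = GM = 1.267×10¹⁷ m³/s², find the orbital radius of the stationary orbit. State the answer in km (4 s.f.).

r_sync ≈ 1.600×10⁵ km

A synchronous orbit has period T, so by Kepler's third law a = (μT²/4π²)^(1/3).
μT²/4π² = 1.267×10¹⁷ × (3.573×10⁴)² / 39.48 = 4.097×10²⁴ m³.
a = 1.600×10⁸ m = 1.6002×10⁵ km.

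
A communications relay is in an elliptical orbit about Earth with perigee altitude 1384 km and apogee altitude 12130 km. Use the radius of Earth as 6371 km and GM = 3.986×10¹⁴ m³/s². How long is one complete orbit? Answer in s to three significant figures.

r_p = 6371 + 1384 = 7755.0 km = 7.7550×10⁶ m.
r_a = 6371 + 12130 = 18501 km = 1.8501×10⁷ m.
Semi-major axis a = (r_p + r_a)/2 = (7755.0 + 18501)/2 = 13128 km = 1.313×10⁷ m.
By Kepler's third law T = 2π√(a³/μ) = 2π × 2.382×10³ = 1.497×10⁴ s.

T ≈ 15000 s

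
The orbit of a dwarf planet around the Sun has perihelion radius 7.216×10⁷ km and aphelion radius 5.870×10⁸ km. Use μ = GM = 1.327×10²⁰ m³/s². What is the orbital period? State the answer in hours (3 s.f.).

T ≈ 28700 hours

Semi-major axis a = (r_p + r_a)/2 = (7.2160×10⁷ + 5.8700×10⁸)/2 = 3.2958×10⁸ km = 3.296×10¹¹ m.
By Kepler's third law T = 2π√(a³/μ) = 2π × 1.643×10⁷ = 1.032×10⁸ s.
= 28670 hours.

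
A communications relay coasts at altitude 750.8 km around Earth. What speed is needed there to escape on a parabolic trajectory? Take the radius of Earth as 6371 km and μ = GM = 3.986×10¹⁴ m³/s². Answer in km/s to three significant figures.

v_esc ≈ 10.6 km/s

r = 6371 + 750.8 = 7121.8 km = 7.1218×10⁶ m.
Escape speed v_esc = √(2μ/r) = √(2 × 3.986×10¹⁴ / 7.122×10⁶) = √(1.119×10⁸) = 10580 m/s.
= 10.58 km/s.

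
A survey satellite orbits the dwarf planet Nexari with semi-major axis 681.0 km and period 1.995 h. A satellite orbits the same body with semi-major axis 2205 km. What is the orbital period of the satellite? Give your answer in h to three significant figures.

Kepler's third law: T² ∝ a³, so T₂ = T₁ (a₂/a₁)^(3/2).
a₂/a₁ = 3.238, (a₂/a₁)^(3/2) = 5.826.
T₂ = 1.995 × 5.826 = 11.62 h.

T₂ ≈ 11.6 h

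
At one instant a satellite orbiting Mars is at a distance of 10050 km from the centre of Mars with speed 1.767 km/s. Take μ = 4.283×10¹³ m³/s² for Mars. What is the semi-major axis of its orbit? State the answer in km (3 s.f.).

a ≈ 7930 km

r = 1.005×10⁷ m.
Specific orbital energy ε = v²/2 − μ/r = (1767)²/2 − 4.283×10¹³/1.005×10⁷ = -2.701×10⁶ J/kg.
Since ε = −μ/(2a), a = −μ/(2ε) = 7.930×10⁶ m = 7929.9 km.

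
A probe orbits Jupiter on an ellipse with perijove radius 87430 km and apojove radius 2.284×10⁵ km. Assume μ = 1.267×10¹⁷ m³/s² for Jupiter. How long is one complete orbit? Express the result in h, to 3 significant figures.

T ≈ 9.73 h

Semi-major axis a = (r_p + r_a)/2 = (87430 + 2.2840×10⁵)/2 = 1.5792×10⁵ km = 1.579×10⁸ m.
By Kepler's third law T = 2π√(a³/μ) = 2π × 5.575×10³ = 3.503×10⁴ s.
= 9.730 h.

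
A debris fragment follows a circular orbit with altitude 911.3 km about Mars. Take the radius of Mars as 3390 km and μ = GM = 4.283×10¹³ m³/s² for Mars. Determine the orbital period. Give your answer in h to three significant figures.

T ≈ 2.38 h

r = 3390 + 911.3 = 4301.3 km = 4.3013×10⁶ m.
Kepler's third law: T = 2π√(r³/μ) = 2π√((4.301×10⁶)³ / 4.283×10¹³).
r³/μ = 1.858×10⁶ s², so T = 2π × 1.363×10³ = 8.565×10³ s.
Converting: 8.565×10³ s ÷ 3600 = 2.379 h.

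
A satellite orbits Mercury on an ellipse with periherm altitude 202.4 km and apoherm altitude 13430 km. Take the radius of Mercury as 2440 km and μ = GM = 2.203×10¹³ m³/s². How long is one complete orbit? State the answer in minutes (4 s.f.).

T ≈ 628.3 minutes

r_p = 2440 + 202.4 = 2642.4 km = 2.6424×10⁶ m.
r_a = 2440 + 13430 = 15870 km = 1.5870×10⁷ m.
Semi-major axis a = (r_p + r_a)/2 = (2642.4 + 15870)/2 = 9256.2 km = 9.256×10⁶ m.
By Kepler's third law T = 2π√(a³/μ) = 2π × 6.000×10³ = 3.770×10⁴ s.
= 628.3 minutes.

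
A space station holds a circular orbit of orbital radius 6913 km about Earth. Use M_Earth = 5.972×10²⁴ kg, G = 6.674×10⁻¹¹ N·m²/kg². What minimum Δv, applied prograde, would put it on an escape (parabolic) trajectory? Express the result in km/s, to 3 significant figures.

Δv ≈ 3.15 km/s

μ = GM = 6.674×10⁻¹¹ × 5.972×10²⁴ = 3.986×10¹⁴ m³/s².
r = 6913 km = 6.913×10⁶ m.
Circular speed v_c = √(μ/r) = 7593 m/s.
Escape speed v_esc = √(2μ/r) = √2 × v_c = 10740 m/s.
Δv = v_esc − v_c = 3145 m/s = 3.145 km/s.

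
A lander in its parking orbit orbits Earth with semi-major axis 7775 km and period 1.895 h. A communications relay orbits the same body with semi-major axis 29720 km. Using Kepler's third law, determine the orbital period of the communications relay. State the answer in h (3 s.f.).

T₂ ≈ 14.2 h

Kepler's third law: T² ∝ a³, so T₂ = T₁ (a₂/a₁)^(3/2).
a₂/a₁ = 3.823, (a₂/a₁)^(3/2) = 7.473.
T₂ = 1.895 × 7.473 = 14.16 h.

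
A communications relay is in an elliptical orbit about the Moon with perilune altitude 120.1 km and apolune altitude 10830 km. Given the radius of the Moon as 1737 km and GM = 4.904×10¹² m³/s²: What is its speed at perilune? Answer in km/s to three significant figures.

r_p = 1737 + 120.1 = 1857.1 km = 1.8571×10⁶ m.
r_a = 1737 + 10830 = 12567 km = 1.2567×10⁷ m.
Semi-major axis a = (r_p + r_a)/2 = 7212.1 km = 7.212×10⁶ m.
Vis-viva: v² = μ(2/r − 1/a) = 4.904×10¹² × (1.077×10⁻⁶ − 1.387×10⁻⁷) = 4.601×10⁶ m²/s².
v = 2145 m/s = 2.145 km/s.

v ≈ 2.15 km/s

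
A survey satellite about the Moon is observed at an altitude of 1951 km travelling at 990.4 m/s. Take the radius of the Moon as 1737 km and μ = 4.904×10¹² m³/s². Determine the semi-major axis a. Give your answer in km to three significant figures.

a ≈ 2920 km

r = 1737 + 1951 = 3688.0 km = 3.688×10⁶ m.
Specific orbital energy ε = v²/2 − μ/r = (990.4)²/2 − 4.904×10¹²/3.688×10⁶ = -8.393×10⁵ J/kg.
Since ε = −μ/(2a), a = −μ/(2ε) = 2.922×10⁶ m = 2921.6 km.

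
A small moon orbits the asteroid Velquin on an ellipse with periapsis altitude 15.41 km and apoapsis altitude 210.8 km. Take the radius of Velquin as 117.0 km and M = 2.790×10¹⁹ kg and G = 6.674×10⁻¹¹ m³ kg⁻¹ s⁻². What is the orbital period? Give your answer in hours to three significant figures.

T ≈ 4.46 hours

μ = GM = 6.674×10⁻¹¹ × 2.790×10¹⁹ = 1.862×10⁹ m³/s².
r_p = 117.0 + 15.41 = 132.41 km = 1.3241×10⁵ m.
r_a = 117.0 + 210.8 = 327.80 km = 3.2780×10⁵ m.
Semi-major axis a = (r_p + r_a)/2 = (132.41 + 327.80)/2 = 230.11 km = 2.301×10⁵ m.
By Kepler's third law T = 2π√(a³/μ) = 2π × 2.558×10³ = 1.607×10⁴ s.
= 4.464 hours.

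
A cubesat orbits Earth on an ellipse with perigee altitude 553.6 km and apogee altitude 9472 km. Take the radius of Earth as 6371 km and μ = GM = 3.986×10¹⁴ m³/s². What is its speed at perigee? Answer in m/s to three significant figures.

v ≈ 8950 m/s

r_p = 6371 + 553.6 = 6924.6 km = 6.9246×10⁶ m.
r_a = 6371 + 9472 = 15843 km = 1.5843×10⁷ m.
Semi-major axis a = (r_p + r_a)/2 = 11384 km = 1.138×10⁷ m.
Vis-viva: v² = μ(2/r − 1/a) = 3.986×10¹⁴ × (2.888×10⁻⁷ − 8.784×10⁻⁸) = 8.011×10⁷ m²/s².
v = 8950 m/s.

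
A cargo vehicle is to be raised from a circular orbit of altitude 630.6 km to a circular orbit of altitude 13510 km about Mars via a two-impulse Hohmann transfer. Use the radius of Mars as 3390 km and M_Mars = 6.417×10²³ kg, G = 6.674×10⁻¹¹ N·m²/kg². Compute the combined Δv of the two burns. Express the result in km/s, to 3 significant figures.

μ = GM = 6.674×10⁻¹¹ × 6.417×10²³ = 4.283×10¹³ m³/s².
r₁ = 3390 + 630.6 = 4020.6 km = 4.0206×10⁶ m.
r₂ = 3390 + 13510 = 16900 km = 1.6900×10⁷ m.
Transfer ellipse a_t = (r₁ + r₂)/2 = 1.046×10⁷ m.
At r₁: circular v_c1 = √(μ/r₁) = 3264 m/s; transfer-periapsis v_p = √[μ(2/r₁ − 1/a_t)] = 4148 m/s.
Δv₁ = v_p − v_c1 = 884.7 m/s.
At r₂: circular v_c2 = √(μ/r₂) = 1592 m/s; transfer-apoapsis v_a = √[μ(2/r₂ − 1/a_t)] = 986.9 m/s.
Δv₂ = v_c2 − v_a = 605.0 m/s.
Total Δv = Δv₁ + Δv₂ = 1490 m/s = 1.490 km/s.

Δv_total ≈ 1.49 km/s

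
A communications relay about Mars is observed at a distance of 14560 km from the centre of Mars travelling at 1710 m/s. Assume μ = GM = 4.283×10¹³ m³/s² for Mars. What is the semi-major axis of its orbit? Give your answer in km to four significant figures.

r = 1.456×10⁷ m.
Vis-viva rearranged: 1/a = 2/r − v²/μ = 1.374×10⁻⁷ − 6.827×10⁻⁸ = 6.909×10⁻⁸ m⁻¹.
a = 1.447×10⁷ m = 14474 km.

a ≈ 14470 km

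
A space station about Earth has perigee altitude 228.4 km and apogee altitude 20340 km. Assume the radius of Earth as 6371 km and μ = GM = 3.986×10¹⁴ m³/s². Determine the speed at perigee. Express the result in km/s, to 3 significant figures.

v ≈ 9.84 km/s

r_p = 6371 + 228.4 = 6599.4 km = 6.5994×10⁶ m.
r_a = 6371 + 20340 = 26711 km = 2.6711×10⁷ m.
Semi-major axis a = (r_p + r_a)/2 = 16655 km = 1.666×10⁷ m.
Vis-viva: v² = μ(2/r − 1/a) = 3.986×10¹⁴ × (3.031×10⁻⁷ − 6.004×10⁻⁸) = 9.687×10⁷ m²/s².
v = 9842 m/s = 9.842 km/s.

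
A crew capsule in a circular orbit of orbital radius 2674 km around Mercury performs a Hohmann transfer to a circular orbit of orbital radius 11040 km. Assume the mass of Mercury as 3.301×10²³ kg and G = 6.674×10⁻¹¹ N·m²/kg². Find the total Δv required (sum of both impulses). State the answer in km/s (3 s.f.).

Δv_total ≈ 1.30 km/s

μ = GM = 6.674×10⁻¹¹ × 3.301×10²³ = 2.203×10¹³ m³/s².
r₁ = 2674 km = 2.674×10⁶ m.
r₂ = 11040 km = 1.104×10⁷ m.
Transfer ellipse a_t = (r₁ + r₂)/2 = 6.857×10⁶ m.
At r₁: circular v_c1 = √(μ/r₁) = 2870 m/s; transfer-periherm v_p = √[μ(2/r₁ − 1/a_t)] = 3642 m/s.
Δv₁ = v_p − v_c1 = 771.8 m/s.
At r₂: circular v_c2 = √(μ/r₂) = 1413 m/s; transfer-apoherm v_a = √[μ(2/r₂ − 1/a_t)] = 882.2 m/s.
Δv₂ = v_c2 − v_a = 530.5 m/s.
Total Δv = Δv₁ + Δv₂ = 1302 m/s = 1.302 km/s.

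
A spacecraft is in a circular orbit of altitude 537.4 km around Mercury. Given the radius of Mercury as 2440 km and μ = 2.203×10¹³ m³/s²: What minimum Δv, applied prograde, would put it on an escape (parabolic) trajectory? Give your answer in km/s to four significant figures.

Δv ≈ 1.127 km/s

r = 2440 + 537.4 = 2977.4 km = 2.9774×10⁶ m.
Circular speed v_c = √(μ/r) = 2720 m/s.
Escape speed v_esc = √(2μ/r) = √2 × v_c = 3847 m/s.
Δv = v_esc − v_c = 1127 m/s = 1.127 km/s.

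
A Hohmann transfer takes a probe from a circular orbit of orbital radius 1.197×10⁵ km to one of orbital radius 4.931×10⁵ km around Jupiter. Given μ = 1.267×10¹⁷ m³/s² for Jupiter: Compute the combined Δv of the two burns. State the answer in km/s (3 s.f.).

Δv_total ≈ 14.7 km/s

r₁ = 1.197×10⁵ km = 1.197×10⁸ m.
r₂ = 4.931×10⁵ km = 4.931×10⁸ m.
Transfer ellipse a_t = (r₁ + r₂)/2 = 3.064×10⁸ m.
At r₁: circular v_c1 = √(μ/r₁) = 32530 m/s; transfer-perijove v_p = √[μ(2/r₁ − 1/a_t)] = 41270 m/s.
Δv₁ = v_p − v_c1 = 8739 m/s.
At r₂: circular v_c2 = √(μ/r₂) = 16030 m/s; transfer-apojove v_a = √[μ(2/r₂ − 1/a_t)] = 10020 m/s.
Δv₂ = v_c2 − v_a = 6011 m/s.
Total Δv = Δv₁ + Δv₂ = 14750 m/s = 14.75 km/s.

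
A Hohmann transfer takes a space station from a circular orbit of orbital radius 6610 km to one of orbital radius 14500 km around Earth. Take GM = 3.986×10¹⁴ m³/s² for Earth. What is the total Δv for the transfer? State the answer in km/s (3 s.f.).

r₁ = 6610 km = 6.610×10⁶ m.
r₂ = 14500 km = 1.450×10⁷ m.
Transfer ellipse a_t = (r₁ + r₂)/2 = 1.056×10⁷ m.
At r₁: circular v_c1 = √(μ/r₁) = 7765 m/s; transfer-perigee v_p = √[μ(2/r₁ − 1/a_t)] = 9102 m/s.
Δv₁ = v_p − v_c1 = 1336 m/s.
At r₂: circular v_c2 = √(μ/r₂) = 5243 m/s; transfer-apogee v_a = √[μ(2/r₂ − 1/a_t)] = 4149 m/s.
Δv₂ = v_c2 − v_a = 1094 m/s.
Total Δv = Δv₁ + Δv₂ = 2430 m/s = 2.430 km/s.

Δv_total ≈ 2.43 km/s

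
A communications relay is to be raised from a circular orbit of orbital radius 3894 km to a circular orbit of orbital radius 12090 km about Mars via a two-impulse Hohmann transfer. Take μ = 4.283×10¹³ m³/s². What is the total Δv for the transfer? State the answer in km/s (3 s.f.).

r₁ = 3894 km = 3.894×10⁶ m.
r₂ = 12090 km = 1.209×10⁷ m.
Transfer ellipse a_t = (r₁ + r₂)/2 = 7.992×10⁶ m.
At r₁: circular v_c1 = √(μ/r₁) = 3316 m/s; transfer-periapsis v_p = √[μ(2/r₁ − 1/a_t)] = 4079 m/s.
Δv₁ = v_p − v_c1 = 762.6 m/s.
At r₂: circular v_c2 = √(μ/r₂) = 1882 m/s; transfer-apoapsis v_a = √[μ(2/r₂ − 1/a_t)] = 1314 m/s.
Δv₂ = v_c2 − v_a = 568.4 m/s.
Total Δv = Δv₁ + Δv₂ = 1331 m/s = 1.331 km/s.

Δv_total ≈ 1.33 km/s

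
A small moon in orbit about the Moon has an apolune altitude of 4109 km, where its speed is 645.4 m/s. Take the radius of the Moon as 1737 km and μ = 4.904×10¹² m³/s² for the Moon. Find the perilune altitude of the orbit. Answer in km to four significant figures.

perilune altitude ≈ 193.8 km

r_a = 1737 + 4109 = 5846.0 km = 5.846×10⁶ m.
Specific energy ε = v²/2 − μ/r = -6.306×10⁵ J/kg, so a = −μ/(2ε) = 3.888×10⁶ m.
The apsides satisfy r_p + r_a = 2a, so the perilune radius is 2a − r_a = 1.931×10⁶ m = 1930.8 km.
Perilune altitude = 1930.8 − 1737 = 193.80 km.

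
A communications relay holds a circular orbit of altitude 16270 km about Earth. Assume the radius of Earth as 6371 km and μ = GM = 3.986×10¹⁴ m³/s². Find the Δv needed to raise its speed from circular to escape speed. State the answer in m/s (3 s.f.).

r = 6371 + 16270 = 22641 km = 2.2641×10⁷ m.
Circular speed v_c = √(μ/r) = 4196 m/s.
Escape speed v_esc = √(2μ/r) = √2 × v_c = 5934 m/s.
Δv = v_esc − v_c = 1738 m/s.

Δv ≈ 1740 m/s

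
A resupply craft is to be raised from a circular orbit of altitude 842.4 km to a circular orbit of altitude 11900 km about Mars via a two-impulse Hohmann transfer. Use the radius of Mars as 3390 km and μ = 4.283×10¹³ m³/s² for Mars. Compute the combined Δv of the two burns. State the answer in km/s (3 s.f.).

r₁ = 3390 + 842.4 = 4232.4 km = 4.2324×10⁶ m.
r₂ = 3390 + 11900 = 15290 km = 1.5290×10⁷ m.
Transfer ellipse a_t = (r₁ + r₂)/2 = 9.761×10⁶ m.
At r₁: circular v_c1 = √(μ/r₁) = 3181 m/s; transfer-periapsis v_p = √[μ(2/r₁ − 1/a_t)] = 3981 m/s.
Δv₁ = v_p − v_c1 = 800.2 m/s.
At r₂: circular v_c2 = √(μ/r₂) = 1674 m/s; transfer-apoapsis v_a = √[μ(2/r₂ − 1/a_t)] = 1102 m/s.
Δv₂ = v_c2 − v_a = 571.6 m/s.
Total Δv = Δv₁ + Δv₂ = 1372 m/s = 1.372 km/s.

Δv_total ≈ 1.37 km/s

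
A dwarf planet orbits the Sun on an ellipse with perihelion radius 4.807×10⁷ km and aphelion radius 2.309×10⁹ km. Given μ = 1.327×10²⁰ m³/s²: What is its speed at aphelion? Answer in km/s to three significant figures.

v ≈ 1.53 km/s

Semi-major axis a = (r_p + r_a)/2 = 1.1785×10⁹ km = 1.179×10¹² m.
Vis-viva: v² = μ(2/r − 1/a) = 1.327×10²⁰ × (8.662×10⁻¹³ − 8.485×10⁻¹³) = 2.344×10⁶ m²/s².
v = 1531 m/s = 1.531 km/s.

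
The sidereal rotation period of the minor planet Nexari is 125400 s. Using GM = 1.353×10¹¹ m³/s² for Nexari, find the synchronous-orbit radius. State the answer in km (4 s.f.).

A synchronous orbit has period T, so by Kepler's third law a = (μT²/4π²)^(1/3).
μT²/4π² = 1.353×10¹¹ × (1.254×10⁵)² / 39.48 = 5.389×10¹⁹ m³.
a = 3.777×10⁶ m = 3777.3 km.

r_sync ≈ 3777 km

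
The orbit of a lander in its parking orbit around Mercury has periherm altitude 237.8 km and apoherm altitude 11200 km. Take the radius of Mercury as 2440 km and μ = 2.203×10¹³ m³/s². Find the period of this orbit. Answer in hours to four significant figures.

T ≈ 8.666 hours

r_p = 2440 + 237.8 = 2677.8 km = 2.6778×10⁶ m.
r_a = 2440 + 11200 = 13640 km = 1.3640×10⁷ m.
Semi-major axis a = (r_p + r_a)/2 = (2677.8 + 13640)/2 = 8158.9 km = 8.159×10⁶ m.
By Kepler's third law T = 2π√(a³/μ) = 2π × 4.965×10³ = 3.120×10⁴ s.
= 8.666 hours.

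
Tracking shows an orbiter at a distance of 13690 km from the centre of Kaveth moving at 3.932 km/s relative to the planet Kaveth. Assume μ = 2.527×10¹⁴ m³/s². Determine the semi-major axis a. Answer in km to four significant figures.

a ≈ 11780 km

r = 1.369×10⁷ m.
Vis-viva rearranged: 1/a = 2/r − v²/μ = 1.461×10⁻⁷ − 6.118×10⁻⁸ = 8.491×10⁻⁸ m⁻¹.
a = 1.178×10⁷ m = 11777 km.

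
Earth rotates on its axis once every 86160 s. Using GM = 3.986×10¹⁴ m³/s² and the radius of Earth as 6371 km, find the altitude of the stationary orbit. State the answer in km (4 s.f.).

A synchronous orbit has period T, so by Kepler's third law a = (μT²/4π²)^(1/3).
μT²/4π² = 3.986×10¹⁴ × (8.616×10⁴)² / 39.48 = 7.495×10²² m³.
a = 4.216×10⁷ m = 42163 km.
Altitude h = a − R = 42163 − 6371 = 35792 km.

h_sync ≈ 35790 km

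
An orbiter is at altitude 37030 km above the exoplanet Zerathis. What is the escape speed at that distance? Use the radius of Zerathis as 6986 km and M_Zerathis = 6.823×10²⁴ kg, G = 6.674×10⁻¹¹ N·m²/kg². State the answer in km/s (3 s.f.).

μ = GM = 6.674×10⁻¹¹ × 6.823×10²⁴ = 4.554×10¹⁴ m³/s².
r = 6986 + 37030 = 44016 km = 4.4016×10⁷ m.
Escape speed v_esc = √(2μ/r) = √(2 × 4.554×10¹⁴ / 4.402×10⁷) = √(2.069×10⁷) = 4549 m/s.
= 4.549 km/s.

v_esc ≈ 4.55 km/s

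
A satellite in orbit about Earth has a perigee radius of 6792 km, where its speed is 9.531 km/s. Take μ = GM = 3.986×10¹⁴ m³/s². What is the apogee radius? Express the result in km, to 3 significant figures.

r_p = 6.792×10⁶ m.
Specific energy ε = v²/2 − μ/r = -1.327×10⁷ J/kg, so a = −μ/(2ε) = 1.502×10⁷ m.
The apsides satisfy r_p + r_a = 2a, so the apogee radius is 2a − r_p = 2.325×10⁷ m = 23253 km.

apogee radius ≈ 23300 km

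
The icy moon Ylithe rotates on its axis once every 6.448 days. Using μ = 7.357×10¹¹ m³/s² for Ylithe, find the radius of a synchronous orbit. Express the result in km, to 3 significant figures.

T = 6.448 days = 5.571×10⁵ s.
A synchronous orbit has period T, so by Kepler's third law a = (μT²/4π²)^(1/3).
μT²/4π² = 7.357×10¹¹ × (5.571×10⁵)² / 39.48 = 5.784×10²¹ m³.
a = 1.795×10⁷ m = 17950 km.

r_sync ≈ 18000 km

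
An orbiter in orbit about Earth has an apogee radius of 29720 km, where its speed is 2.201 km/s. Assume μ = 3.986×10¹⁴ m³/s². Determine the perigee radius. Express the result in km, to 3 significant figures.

r_a = 2.972×10⁷ m.
Specific energy ε = v²/2 − μ/r = -1.099×10⁷ J/kg, so a = −μ/(2ε) = 1.814×10⁷ m.
The apsides satisfy r_p + r_a = 2a, so the perigee radius is 2a − r_a = 6.551×10⁶ m = 6550.5 km.

perigee radius ≈ 6550 km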